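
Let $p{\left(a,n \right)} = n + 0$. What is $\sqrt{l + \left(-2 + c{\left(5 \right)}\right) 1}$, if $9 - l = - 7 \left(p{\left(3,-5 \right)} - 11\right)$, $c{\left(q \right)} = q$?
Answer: $10 i \approx 10.0 i$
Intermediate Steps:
$p{\left(a,n \right)} = n$
$l = -103$ ($l = 9 - - 7 \left(-5 - 11\right) = 9 - \left(-7\right) \left(-16\right) = 9 - 112 = -103$)
$\sqrt{l + \left(-2 + c{\left(5 \right)}\right) 1} = \sqrt{-103 + \left(-2 + 5\right) 1} = \sqrt{-103 + 3 \cdot 1} = \sqrt{-103 + 3} = \sqrt{-100} = 10 i$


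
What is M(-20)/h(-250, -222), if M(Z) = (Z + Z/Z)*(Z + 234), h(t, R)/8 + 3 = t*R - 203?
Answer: -2033/221176 ≈ -0.0091918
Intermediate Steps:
h(t, R) = -1648 + 8*R*t (h(t, R) = -24 + 8*(t*R - 203) = -24 + 8*(R*t - 203) = -24 + 8*(-203 + R*t) = -24 + (-1624 + 8*R*t) = -1648 + 8*R*t)
M(Z) = (1 + Z)*(234 + Z) (M(Z) = (Z + 1)*(234 + Z) = (1 + Z)*(234 + Z))
M(-20)/h(-250, -222) = (234 + (-20)² + 235*(-20))/(-1648 + 8*(-222)*(-250)) = (234 + 400 - 4700)/(-1648 + 444000) = -4066/442352 = -4066*1/442352 = -2033/221176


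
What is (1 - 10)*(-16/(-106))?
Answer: -72/53 ≈ -1.3585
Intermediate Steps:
(1 - 10)*(-16/(-106)) = -(-144)*(-1)/106 = -9*8/53 = -72/53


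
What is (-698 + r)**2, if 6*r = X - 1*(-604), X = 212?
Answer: 315844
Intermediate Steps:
r = 136 (r = (212 - 1*(-604))/6 = (212 + 604)/6 = (1/6)*816 = 136)
(-698 + r)**2 = (-698 + 136)**2 = (-562)**2 = 315844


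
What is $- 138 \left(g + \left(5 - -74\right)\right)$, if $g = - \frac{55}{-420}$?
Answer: $- \frac{152881}{14} \approx -10920.0$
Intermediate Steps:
$g = \frac{11}{84}$ ($g = \left(-55\right) \left(- \frac{1}{420}\right) = \frac{11}{84} \approx 0.13095$)
$- 138 \left(g + \left(5 - -74\right)\right) = - 138 \left(\frac{11}{84} + \left(5 - -74\right)\right) = - 138 \left(\frac{11}{84} + \left(5 + 74\right)\right) = - 138 \left(\frac{11}{84} + 79\right) = \left(-138\right) \frac{6647}{84} = - \frac{152881}{14}$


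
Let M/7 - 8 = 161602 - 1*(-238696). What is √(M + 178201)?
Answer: √2980343 ≈ 1726.4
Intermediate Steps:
M = 2802142 (M = 56 + 7*(161602 - 1*(-238696)) = 56 + 7*(161602 + 238696) = 56 + 7*400298 = 56 + 2802086 = 2802142)
√(M + 178201) = √(2802142 + 178201) = √2980343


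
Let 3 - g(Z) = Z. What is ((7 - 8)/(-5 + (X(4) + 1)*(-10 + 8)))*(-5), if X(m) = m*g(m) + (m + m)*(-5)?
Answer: 5/81 ≈ 0.061728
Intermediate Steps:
g(Z) = 3 - Z
X(m) = -10*m + m*(3 - m) (X(m) = m*(3 - m) + (m + m)*(-5) = m*(3 - m) + (2*m)*(-5) = m*(3 - m) - 10*m = -10*m + m*(3 - m))
((7 - 8)/(-5 + (X(4) + 1)*(-10 + 8)))*(-5) = ((7 - 8)/(-5 + (-1*4*(7 + 4) + 1)*(-10 + 8)))*(-5) = -1/(-5 + (-1*4*11 + 1)*(-2))*(-5) = -1/(-5 + (-44 + 1)*(-2))*(-5) = -1/(-5 - 43*(-2))*(-5) = -1/(-5 + 86)*(-5) = -1/81*(-5) = 5/81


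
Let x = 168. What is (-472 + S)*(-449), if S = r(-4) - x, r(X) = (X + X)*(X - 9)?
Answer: 240664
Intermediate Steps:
r(X) = 2*X*(-9 + X) (r(X) = (2*X)*(-9 + X) = 2*X*(-9 + X))
S = -64 (S = 2*(-4)*(-9 - 4) - 1*168 = 2*(-4)*(-13) - 168 = 104 - 168 = -64)
(-472 + S)*(-449) = (-472 - 64)*(-449) = -536*(-449) = 240664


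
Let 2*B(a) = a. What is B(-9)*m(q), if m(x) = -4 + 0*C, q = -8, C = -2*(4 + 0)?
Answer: 18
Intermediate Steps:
B(a) = a/2
C = -8 (C = -2*4 = -8)
m(x) = -4 (m(x) = -4 + 0*(-8) = -4 + 0 = -4)
B(-9)*m(q) = ((1/2)*(-9))*(-4) = -9/2*(-4) = 18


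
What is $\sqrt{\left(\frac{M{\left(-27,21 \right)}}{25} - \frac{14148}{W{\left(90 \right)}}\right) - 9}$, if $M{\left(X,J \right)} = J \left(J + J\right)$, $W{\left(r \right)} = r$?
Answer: $\frac{i \sqrt{3273}}{5} \approx 11.442 i$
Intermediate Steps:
$M{\left(X,J \right)} = 2 J^{2}$ ($M{\left(X,J \right)} = J 2 J = 2 J^{2}$)
$\sqrt{\left(\frac{M{\left(-27,21 \right)}}{25} - \frac{14148}{W{\left(90 \right)}}\right) - 9} = \sqrt{\left(\frac{2 \cdot 21^{2}}{25} - \frac{14148}{90}\right) - 9} = \sqrt{\left(2 \cdot 441 \cdot \frac{1}{25} - \frac{786}{5}\right) - 9} = \sqrt{\left(882 \cdot \frac{1}{25} - \frac{786}{5}\right) - 9} = \sqrt{\left(\frac{882}{25} - \frac{786}{5}\right) - 9} = \sqrt{- \frac{3048}{25} - 9} = \sqrt{- \frac{3273}{25}} = \frac{i \sqrt{3273}}{5}$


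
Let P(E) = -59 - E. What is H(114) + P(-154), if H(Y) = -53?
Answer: 42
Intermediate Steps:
H(114) + P(-154) = -53 + (-59 - 1*(-154)) = -53 + (-59 + 154) = -53 + 95 = 42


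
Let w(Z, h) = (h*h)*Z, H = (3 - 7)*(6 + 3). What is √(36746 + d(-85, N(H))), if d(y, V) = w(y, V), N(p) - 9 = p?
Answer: I*√25219 ≈ 158.8*I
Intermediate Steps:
H = -36 (H = -4*9 = -36)
w(Z, h) = Z*h² (w(Z, h) = h²*Z = Z*h²)
N(p) = 9 + p
d(y, V) = y*V²
√(36746 + d(-85, N(H))) = √(36746 - 85*(9 - 36)²) = √(36746 - 85*(-27)²) = √(36746 - 85*729) = √(36746 - 61965) = √(-25219) = I*√25219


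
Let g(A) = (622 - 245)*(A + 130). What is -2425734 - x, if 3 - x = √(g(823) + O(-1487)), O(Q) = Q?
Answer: -2425737 + √357794 ≈ -2.4251e+6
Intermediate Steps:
g(A) = 49010 + 377*A (g(A) = 377*(130 + A) = 49010 + 377*A)
x = 3 - √357794 (x = 3 - √((49010 + 377*823) - 1487) = 3 - √((49010 + 310271) - 1487) = 3 - √(359281 - 1487) = 3 - √357794 ≈ -595.16)
-2425734 - x = -2425734 - (3 - √357794) = -2425734 + (-3 + √357794) = -2425737 + √357794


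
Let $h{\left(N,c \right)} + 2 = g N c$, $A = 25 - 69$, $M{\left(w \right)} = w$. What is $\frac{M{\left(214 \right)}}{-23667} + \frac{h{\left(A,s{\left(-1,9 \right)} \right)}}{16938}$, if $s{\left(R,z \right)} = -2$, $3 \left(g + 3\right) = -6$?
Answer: $- \frac{2347591}{66811941} \approx -0.035137$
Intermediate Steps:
$g = -5$ ($g = -3 + \frac{1}{3} \left(-6\right) = -3 - 2 = -5$)
$A = -44$
$h{\left(N,c \right)} = -2 - 5 N c$ ($h{\left(N,c \right)} = -2 + - 5 N c = -2 - 5 N c$)
$\frac{M{\left(214 \right)}}{-23667} + \frac{h{\left(A,s{\left(-1,9 \right)} \right)}}{16938} = \frac{214}{-23667} + \frac{-2 - \left(-220\right) \left(-2\right)}{16938} = 214 \left(- \frac{1}{23667}\right) + \left(-2 - 440\right) \frac{1}{16938} = - \frac{214}{23667} - \frac{221}{8469} = - \frac{2347591}{66811941}$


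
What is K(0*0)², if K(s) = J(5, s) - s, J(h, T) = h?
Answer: 25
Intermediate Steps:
K(s) = 5 - s
K(0*0)² = (5 - 0*0)² = (5 - 1*0)² = (5 + 0)² = 5² = 25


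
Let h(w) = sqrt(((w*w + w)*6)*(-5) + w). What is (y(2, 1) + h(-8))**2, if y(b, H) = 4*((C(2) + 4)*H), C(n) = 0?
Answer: -1432 + 64*I*sqrt(422) ≈ -1432.0 + 1314.7*I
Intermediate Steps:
y(b, H) = 16*H (y(b, H) = 4*((0 + 4)*H) = 4*(4*H) = 16*H)
h(w) = sqrt(-30*w**2 - 29*w) (h(w) = sqrt(((w**2 + w)*6)*(-5) + w) = sqrt(((w + w**2)*6)*(-5) + w) = sqrt((6*w + 6*w**2)*(-5) + w) = sqrt((-30*w - 30*w**2) + w) = sqrt(-30*w**2 - 29*w))
(y(2, 1) + h(-8))**2 = (16*1 + sqrt(-1*(-8)*(29 + 30*(-8))))**2 = (16 + sqrt(-1*(-8)*(29 - 240)))**2 = (16 + sqrt(-1*(-8)*(-211)))**2 = (16 + sqrt(-1688))**2 = (16 + 2*I*sqrt(422))**2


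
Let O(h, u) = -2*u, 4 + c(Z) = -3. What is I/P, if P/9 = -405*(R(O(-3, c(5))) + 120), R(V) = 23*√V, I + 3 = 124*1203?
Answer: -198892/283257 + 1143629*√14/8497710 ≈ -0.19861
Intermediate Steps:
c(Z) = -7 (c(Z) = -4 - 3 = -7)
I = 149169 (I = -3 + 124*1203 = -3 + 149172 = 149169)
P = -437400 - 83835*√14 (P = 9*(-405*(23*√(-2*(-7)) + 120)) = 9*(-405*(23*√14 + 120)) = 9*(-405*(120 + 23*√14)) = 9*(-48600 - 9315*√14) = -437400 - 83835*√14 ≈ -7.5108e+5)
I/P = 149169/(-437400 - 83835*√14)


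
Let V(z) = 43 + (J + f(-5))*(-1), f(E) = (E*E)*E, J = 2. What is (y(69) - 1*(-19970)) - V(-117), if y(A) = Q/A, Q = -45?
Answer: 455477/23 ≈ 19803.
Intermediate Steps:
f(E) = E**3 (f(E) = E**2*E = E**3)
y(A) = -45/A
V(z) = 166 (V(z) = 43 + (2 + (-5)**3)*(-1) = 43 + (2 - 125)*(-1) = 43 - 123*(-1) = 43 + 123 = 166)
(y(69) - 1*(-19970)) - V(-117) = (-45/69 - 1*(-19970)) - 1*166 = (-45*1/69 + 19970) - 166 = (-15/23 + 19970) - 166 = 459295/23 - 166 = 455477/23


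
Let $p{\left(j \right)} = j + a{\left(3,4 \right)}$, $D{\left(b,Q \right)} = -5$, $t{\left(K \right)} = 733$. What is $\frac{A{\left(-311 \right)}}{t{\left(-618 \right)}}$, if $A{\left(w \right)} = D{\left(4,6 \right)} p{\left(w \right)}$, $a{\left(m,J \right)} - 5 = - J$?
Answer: $\frac{1550}{733} \approx 2.1146$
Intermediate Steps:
$a{\left(m,J \right)} = 5 - J$
$p{\left(j \right)} = 1 + j$ ($p{\left(j \right)} = j + \left(5 - 4\right) = j + 1 = 1 + j$)
$A{\left(w \right)} = -5 - 5 w$ ($A{\left(w \right)} = - 5 \left(1 + w\right) = -5 - 5 w$)
$\frac{A{\left(-311 \right)}}{t{\left(-618 \right)}} = \frac{-5 - -1555}{733} = \left(-5 + 1555\right) \frac{1}{733} = 1550 \cdot \frac{1}{733} = \frac{1550}{733}$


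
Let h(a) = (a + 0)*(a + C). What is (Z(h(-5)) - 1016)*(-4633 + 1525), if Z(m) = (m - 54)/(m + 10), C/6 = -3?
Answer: 394526412/125 ≈ 3.1562e+6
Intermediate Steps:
C = -18 (C = 6*(-3) = -18)
h(a) = a*(-18 + a) (h(a) = (a + 0)*(a - 18) = a*(-18 + a))
Z(m) = (-54 + m)/(10 + m)
(Z(h(-5)) - 1016)*(-4633 + 1525) = ((-54 - 5*(-18 - 5))/(10 - 5*(-18 - 5)) - 1016)*(-4633 + 1525) = ((-54 - 5*(-23))/(10 - 5*(-23)) - 1016)*(-3108) = ((-54 + 115)/(10 + 115) - 1016)*(-3108) = (61/125 - 1016)*(-3108) = -126939/125*(-3108) = 394526412/125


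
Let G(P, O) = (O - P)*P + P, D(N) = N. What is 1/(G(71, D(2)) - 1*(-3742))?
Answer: -1/1086 ≈ -0.00092081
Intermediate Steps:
G(P, O) = P + P*(O - P) (G(P, O) = P*(O - P) + P = P + P*(O - P))
1/(G(71, D(2)) - 1*(-3742)) = 1/(71*(1 + 2 - 1*71) - 1*(-3742)) = 1/(71*(1 + 2 - 71) + 3742) = 1/(71*(-68) + 3742) = 1/(-4828 + 3742) = 1/(-1086) = -1/1086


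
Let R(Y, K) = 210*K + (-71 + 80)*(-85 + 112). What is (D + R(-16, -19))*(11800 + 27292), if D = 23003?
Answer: 752755552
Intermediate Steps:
R(Y, K) = 243 + 210*K (R(Y, K) = 210*K + 9*27 = 210*K + 243 = 243 + 210*K)
(D + R(-16, -19))*(11800 + 27292) = (23003 + (243 + 210*(-19)))*(11800 + 27292) = (23003 + (243 - 3990))*39092 = (23003 - 3747)*39092 = 19256*39092 = 752755552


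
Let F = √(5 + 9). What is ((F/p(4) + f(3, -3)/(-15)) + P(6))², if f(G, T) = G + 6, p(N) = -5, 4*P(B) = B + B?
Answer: (12 - √14)²/25 ≈ 2.7280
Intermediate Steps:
P(B) = B/2 (P(B) = (B + B)/4 = (2*B)/4 = B/2)
F = √14 ≈ 3.7417
f(G, T) = 6 + G
((F/p(4) + f(3, -3)/(-15)) + P(6))² = ((√14/(-5) + (6 + 3)/(-15)) + (½)*6)² = ((√14*(-⅕) + 9*(-1/15)) + 3)² = ((-√14/5 - ⅗) + 3)² = ((-⅗ - √14/5) + 3)² = (12/5 - √14/5)²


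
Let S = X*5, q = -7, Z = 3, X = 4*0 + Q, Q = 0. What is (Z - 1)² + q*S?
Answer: 4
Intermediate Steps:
X = 0 (X = 4*0 + 0 = 0 + 0 = 0)
S = 0 (S = 0*5 = 0)
(Z - 1)² + q*S = (3 - 1)² - 7*0 = 2² + 0 = 4 + 0 = 4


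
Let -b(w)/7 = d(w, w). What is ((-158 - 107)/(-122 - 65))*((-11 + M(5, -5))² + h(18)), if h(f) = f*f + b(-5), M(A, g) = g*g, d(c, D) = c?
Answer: 147075/187 ≈ 786.50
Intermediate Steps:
b(w) = -7*w
M(A, g) = g²
h(f) = 35 + f² (h(f) = f*f - 7*(-5) = f² + 35 = 35 + f²)
((-158 - 107)/(-122 - 65))*((-11 + M(5, -5))² + h(18)) = ((-158 - 107)/(-122 - 65))*((-11 + (-5)²)² + (35 + 18²)) = (-265/(-187))*((-11 + 25)² + (35 + 324)) = (-265*(-1/187))*(14² + 359) = 265*(196 + 359)/187 = (265/187)*555 = 147075/187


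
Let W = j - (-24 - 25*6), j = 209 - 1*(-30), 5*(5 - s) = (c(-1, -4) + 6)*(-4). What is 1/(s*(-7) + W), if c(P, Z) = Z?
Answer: 5/1834 ≈ 0.0027263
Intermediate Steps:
s = 33/5 (s = 5 - (-4 + 6)*(-4)/5 = 5 - 2*(-4)/5 = 5 - ⅕*(-8) = 5 + 8/5 = 33/5 ≈ 6.6000)
j = 239 (j = 209 + 30 = 239)
W = 413 (W = 239 - (-24 - 25*6) = 239 - (-24 - 1*150) = 239 - (-24 - 150) = 239 - 1*(-174) = 239 + 174 = 413)
1/(s*(-7) + W) = 1/((33/5)*(-7) + 413) = 1/(-231/5 + 413) = 1/(1834/5) = 5/1834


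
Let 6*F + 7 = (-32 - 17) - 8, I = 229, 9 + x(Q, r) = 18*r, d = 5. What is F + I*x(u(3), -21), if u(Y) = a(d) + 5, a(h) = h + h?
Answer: -265901/3 ≈ -88634.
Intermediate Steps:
a(h) = 2*h
u(Y) = 15 (u(Y) = 2*5 + 5 = 10 + 5 = 15)
x(Q, r) = -9 + 18*r
F = -32/3 (F = -7/6 + ((-32 - 17) - 8)/6 = -7/6 + (-49 - 8)/6 = -7/6 + (1/6)*(-57) = -7/6 - 19/2 = -32/3 ≈ -10.667)
F + I*x(u(3), -21) = -32/3 + 229*(-9 + 18*(-21)) = -32/3 + 229*(-9 - 378) = -32/3 + 229*(-387) = -32/3 - 88623 = -265901/3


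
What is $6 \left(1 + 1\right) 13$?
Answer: $156$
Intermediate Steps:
$6 \left(1 + 1\right) 13 = 6 \cdot 2 \cdot 13 = 12 \cdot 13 = 156$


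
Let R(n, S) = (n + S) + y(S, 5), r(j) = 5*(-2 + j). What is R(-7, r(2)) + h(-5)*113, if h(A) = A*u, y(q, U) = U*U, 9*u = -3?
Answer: 619/3 ≈ 206.33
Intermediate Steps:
u = -⅓ (u = (⅑)*(-3) = -⅓ ≈ -0.33333)
y(q, U) = U²
h(A) = -A/3 (h(A) = A*(-⅓) = -A/3)
r(j) = -10 + 5*j
R(n, S) = 25 + S + n (R(n, S) = (n + S) + 5² = (S + n) + 25 = 25 + S + n)
R(-7, r(2)) + h(-5)*113 = (25 + (-10 + 5*2) - 7) - ⅓*(-5)*113 = (25 + (-10 + 10) - 7) + (5/3)*113 = (25 + 0 - 7) + 565/3 = 18 + 565/3 = 619/3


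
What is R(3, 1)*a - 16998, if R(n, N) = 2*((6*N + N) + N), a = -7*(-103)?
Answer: -5462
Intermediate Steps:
a = 721
R(n, N) = 16*N (R(n, N) = 2*(7*N + N) = 2*(8*N) = 16*N)
R(3, 1)*a - 16998 = (16*1)*721 - 16998 = 16*721 - 16998 = 11536 - 16998 = -5462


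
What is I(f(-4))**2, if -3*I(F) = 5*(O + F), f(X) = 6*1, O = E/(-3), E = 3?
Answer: 625/9 ≈ 69.444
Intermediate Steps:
O = -1 (O = 3/(-3) = 3*(-1/3) = -1)
f(X) = 6
I(F) = 5/3 - 5*F/3 (I(F) = -5*(-1 + F)/3 = -(-5 + 5*F)/3 = 5/3 - 5*F/3)
I(f(-4))**2 = (5/3 - 5/3*6)**2 = (5/3 - 10)**2 = (-25/3)**2 = 625/9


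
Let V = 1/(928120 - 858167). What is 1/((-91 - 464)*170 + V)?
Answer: -69953/6600065549 ≈ -1.0599e-5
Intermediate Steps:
V = 1/69953 ≈ 1.4295e-5
1/((-91 - 464)*170 + V) = 1/((-91 - 464)*170 + 1/69953) = 1/(-555*170 + 1/69953) = 1/(-94350 + 1/69953) = 1/(-6600065549/69953) = -69953/6600065549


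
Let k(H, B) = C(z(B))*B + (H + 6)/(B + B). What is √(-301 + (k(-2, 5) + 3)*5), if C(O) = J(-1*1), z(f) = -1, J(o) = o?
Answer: I*√309 ≈ 17.578*I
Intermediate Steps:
C(O) = -1 (C(O) = -1*1 = -1)
k(H, B) = -B + (6 + H)/(2*B) (k(H, B) = -B + (H + 6)/(B + B) = -B + (6 + H)/((2*B)) = -B + (6 + H)*(1/(2*B)) = -B + (6 + H)/(2*B))
√(-301 + (k(-2, 5) + 3)*5) = √(-301 + ((3 + (½)*(-2) - 1*5²)/5 + 3)*5) = √(-301 + ((3 - 1 - 1*25)/5 + 3)*5) = √(-301 + ((3 - 1 - 25)/5 + 3)*5) = √(-301 + ((⅕)*(-23) + 3)*5) = √(-301 + (-23/5 + 3)*5) = √(-301 - 8/5*5) = √(-301 - 8) = √(-309) = I*√309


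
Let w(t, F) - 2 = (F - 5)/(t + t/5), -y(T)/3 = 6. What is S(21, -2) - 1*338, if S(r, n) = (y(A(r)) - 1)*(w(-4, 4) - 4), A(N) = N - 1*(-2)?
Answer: -7295/24 ≈ -303.96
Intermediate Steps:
A(N) = 2 + N (A(N) = N + 2 = 2 + N)
y(T) = -18 (y(T) = -3*6 = -18)
w(t, F) = 2 + 5*(-5 + F)/(6*t) (w(t, F) = 2 + (F - 5)/(t + t/5) = 2 + (-5 + F)/(t + t*(1/5)) = 2 + (-5 + F)/(t + t/5) = 2 + (-5 + F)/((6*t/5)) = 2 + (-5 + F)*(5/(6*t)) = 2 + 5*(-5 + F)/(6*t))
S(r, n) = 817/24 (S(r, n) = (-18 - 1)*((1/6)*(-25 + 5*4 + 12*(-4))/(-4) - 4) = -19*((1/6)*(-1/4)*(-25 + 20 - 48) - 4) = -19*((1/6)*(-1/4)*(-53) - 4) = -19*(53/24 - 4) = -19*(-43/24) = 817/24)
S(21, -2) - 1*338 = 817/24 - 1*338 = 817/24 - 338 = -7295/24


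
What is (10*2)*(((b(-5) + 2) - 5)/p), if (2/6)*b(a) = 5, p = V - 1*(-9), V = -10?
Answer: -240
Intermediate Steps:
p = -1 (p = -10 - 1*(-9) = -10 + 9 = -1)
b(a) = 15 (b(a) = 3*5 = 15)
(10*2)*(((b(-5) + 2) - 5)/p) = (10*2)*(((15 + 2) - 5)/(-1)) = 20*((17 - 5)*(-1)) = 20*(12*(-1)) = 20*(-12) = -240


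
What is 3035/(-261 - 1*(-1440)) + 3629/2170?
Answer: 10864541/2558430 ≈ 4.2466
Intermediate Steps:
3035/(-261 - 1*(-1440)) + 3629/2170 = 3035/(-261 + 1440) + 3629*(1/2170) = 3035/1179 + 3629/2170 = 10864541/2558430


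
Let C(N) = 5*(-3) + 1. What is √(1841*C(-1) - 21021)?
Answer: 7*I*√955 ≈ 216.32*I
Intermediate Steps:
C(N) = -14 (C(N) = -15 + 1 = -14)
√(1841*C(-1) - 21021) = √(1841*(-14) - 21021) = √(-25774 - 21021) = √(-46795) = 7*I*√955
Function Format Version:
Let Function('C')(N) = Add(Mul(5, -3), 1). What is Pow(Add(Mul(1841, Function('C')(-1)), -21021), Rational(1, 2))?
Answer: Mul(7, I, Pow(955, Rational(1, 2))) ≈ Mul(216.32, I)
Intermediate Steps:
Function('C')(N) = -14 (Function('C')(N) = Add(-15, 1) = -14)
Pow(Add(Mul(1841, Function('C')(-1)), -21021), Rational(1, 2)) = Pow(Add(Mul(1841, -14), -21021), Rational(1, 2)) = Pow(Add(-25774, -21021), Rational(1, 2)) = Pow(-46795, Rational(1, 2)) = Mul(7, I, Pow(955, Rational(1, 2)))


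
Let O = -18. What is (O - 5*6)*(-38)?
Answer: 1824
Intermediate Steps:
(O - 5*6)*(-38) = (-18 - 5*6)*(-38) = (-18 - 30)*(-38) = -48*(-38) = 1824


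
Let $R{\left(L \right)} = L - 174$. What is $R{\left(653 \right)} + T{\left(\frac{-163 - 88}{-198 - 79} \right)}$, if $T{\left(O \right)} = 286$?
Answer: $765$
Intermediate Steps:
$R{\left(L \right)} = -174 + L$
$R{\left(653 \right)} + T{\left(\frac{-163 - 88}{-198 - 79} \right)} = \left(-174 + 653\right) + 286 = 479 + 286 = 765$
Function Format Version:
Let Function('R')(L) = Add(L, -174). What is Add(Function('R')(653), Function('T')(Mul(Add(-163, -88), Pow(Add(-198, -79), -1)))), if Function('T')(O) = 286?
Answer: 765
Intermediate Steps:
Function('R')(L) = Add(-174, L)
Add(Function('R')(653), Function('T')(Mul(Add(-163, -88), Pow(Add(-198, -79), -1)))) = Add(Add(-174, 653), 286) = Add(479, 286) = 765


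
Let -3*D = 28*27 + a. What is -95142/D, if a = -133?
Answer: 285426/623 ≈ 458.15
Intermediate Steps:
D = -623/3 (D = -(28*27 - 133)/3 = -(756 - 133)/3 = -⅓*623 = -623/3 ≈ -207.67)
-95142/D = -95142/(-623/3) = -95142*(-3/623) = 285426/623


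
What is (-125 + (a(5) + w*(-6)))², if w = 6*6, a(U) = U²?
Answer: 99856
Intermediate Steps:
w = 36
(-125 + (a(5) + w*(-6)))² = (-125 + (5² + 36*(-6)))² = (-125 + (25 - 216))² = (-125 - 191)² = (-316)² = 99856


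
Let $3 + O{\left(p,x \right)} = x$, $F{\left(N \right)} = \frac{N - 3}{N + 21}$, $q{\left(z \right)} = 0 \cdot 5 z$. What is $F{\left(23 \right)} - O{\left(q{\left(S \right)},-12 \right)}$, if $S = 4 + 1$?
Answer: $\frac{170}{11} \approx 15.455$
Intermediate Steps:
$S = 5$
$q{\left(z \right)} = 0$ ($q{\left(z \right)} = 0 z = 0$)
$F{\left(N \right)} = \frac{-3 + N}{21 + N}$
$O{\left(p,x \right)} = -3 + x$
$F{\left(23 \right)} - O{\left(q{\left(S \right)},-12 \right)} = \frac{-3 + 23}{21 + 23} - \left(-3 - 12\right) = \frac{1}{44} \cdot 20 - -15 = \frac{1}{44} \cdot 20 + 15 = \frac{5}{11} + 15 = \frac{170}{11}$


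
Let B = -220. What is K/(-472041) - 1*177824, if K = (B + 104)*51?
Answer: -27980070956/157347 ≈ -1.7782e+5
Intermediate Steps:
K = -5916 (K = (-220 + 104)*51 = -116*51 = -5916)
K/(-472041) - 1*177824 = -5916/(-472041) - 1*177824 = -5916*(-1/472041) - 177824 = 1972/157347 - 177824 = -27980070956/157347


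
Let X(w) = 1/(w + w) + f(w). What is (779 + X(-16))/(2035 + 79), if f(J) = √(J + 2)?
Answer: 3561/9664 + I*√14/2114 ≈ 0.36848 + 0.0017699*I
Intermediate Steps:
f(J) = √(2 + J)
X(w) = √(2 + w) + 1/(2*w) (X(w) = 1/(w + w) + √(2 + w) = 1/(2*w) + √(2 + w) = √(2 + w) + 1/(2*w))
(779 + X(-16))/(2035 + 79) = (779 + (√(2 - 16) + (½)/(-16)))/(2035 + 79) = (779 + (√(-14) + (½)*(-1/16)))/2114 = (779 + (I*√14 - 1/32))*(1/2114) = (779 + (-1/32 + I*√14))*(1/2114) = (24927/32 + I*√14)*(1/2114) = 3561/9664 + I*√14/2114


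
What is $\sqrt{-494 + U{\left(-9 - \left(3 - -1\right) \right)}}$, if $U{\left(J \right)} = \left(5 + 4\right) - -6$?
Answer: $i \sqrt{479} \approx 21.886 i$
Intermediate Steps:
$U{\left(J \right)} = 15$ ($U{\left(J \right)} = 9 + 6 = 15$)
$\sqrt{-494 + U{\left(-9 - \left(3 - -1\right) \right)}} = \sqrt{-494 + 15} = \sqrt{-479} = i \sqrt{479}$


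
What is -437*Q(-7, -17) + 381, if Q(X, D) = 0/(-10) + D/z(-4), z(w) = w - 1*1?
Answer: -5524/5 ≈ -1104.8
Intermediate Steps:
z(w) = -1 + w (z(w) = w - 1 = -1 + w)
Q(X, D) = -D/5 (Q(X, D) = 0/(-10) + D/(-1 - 4) = 0*(-⅒) + D/(-5) = 0 + D*(-⅕) = 0 - D/5 = -D/5)
-437*Q(-7, -17) + 381 = -(-437)*(-17)/5 + 381 = -437*17/5 + 381 = -7429/5 + 381 = -5524/5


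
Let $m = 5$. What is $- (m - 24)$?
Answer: $19$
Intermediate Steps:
$- (m - 24) = - (5 - 24) = \left(-1\right) \left(-19\right) = 19$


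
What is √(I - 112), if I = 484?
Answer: 2*√93 ≈ 19.287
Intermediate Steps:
√(I - 112) = √(484 - 112) = √372 = 2*√93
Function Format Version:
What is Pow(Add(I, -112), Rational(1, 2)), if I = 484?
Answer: Mul(2, Pow(93, Rational(1, 2))) ≈ 19.287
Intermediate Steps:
Pow(Add(I, -112), Rational(1, 2)) = Pow(Add(484, -112), Rational(1, 2)) = Pow(372, Rational(1, 2)) = Mul(2, Pow(93, Rational(1, 2)))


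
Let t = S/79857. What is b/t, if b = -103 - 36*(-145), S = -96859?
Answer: -58375467/13837 ≈ -4218.8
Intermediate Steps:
t = -96859/79857 ≈ -1.2129
b = 5117 (b = -103 + 5220 = 5117)
b/t = 5117/(-96859/79857) = 5117*(-79857/96859) = -58375467/13837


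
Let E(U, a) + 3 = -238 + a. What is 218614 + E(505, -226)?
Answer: 218147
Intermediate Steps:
E(U, a) = -241 + a (E(U, a) = -3 + (-238 + a) = -241 + a)
218614 + E(505, -226) = 218614 + (-241 - 226) = 218614 - 467 = 218147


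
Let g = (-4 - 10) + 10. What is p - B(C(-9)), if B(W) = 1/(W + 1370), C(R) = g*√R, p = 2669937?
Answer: 2505794612429/938522 - 3*I/469261 ≈ 2.6699e+6 - 6.393e-6*I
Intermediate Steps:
g = -4 (g = -14 + 10 = -4)
C(R) = -4*√R
B(W) = 1/(1370 + W)
p - B(C(-9)) = 2669937 - 1/(1370 - 12*I) = 2669937 - (1370 + 12*I)/1877044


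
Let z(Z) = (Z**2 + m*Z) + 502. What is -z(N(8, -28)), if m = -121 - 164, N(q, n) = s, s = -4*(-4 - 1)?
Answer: 4798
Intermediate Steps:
s = 20 (s = -4*(-5) = 20)
N(q, n) = 20
m = -285
z(Z) = 502 + Z**2 - 285*Z (z(Z) = (Z**2 - 285*Z) + 502 = 502 + Z**2 - 285*Z)
-z(N(8, -28)) = -(502 + 20**2 - 285*20) = -(502 + 400 - 5700) = -1*(-4798) = 4798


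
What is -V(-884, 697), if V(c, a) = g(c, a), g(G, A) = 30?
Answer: -30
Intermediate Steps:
V(c, a) = 30
-V(-884, 697) = -1*30 = -30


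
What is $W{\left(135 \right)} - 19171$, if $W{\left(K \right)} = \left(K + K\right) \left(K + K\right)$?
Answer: $53729$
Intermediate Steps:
$W{\left(K \right)} = 4 K^{2}$ ($W{\left(K \right)} = 2 K 2 K = 4 K^{2}$)
$W{\left(135 \right)} - 19171 = 4 \cdot 135^{2} - 19171 = 4 \cdot 18225 - 19171 = 72900 - 19171 = 53729$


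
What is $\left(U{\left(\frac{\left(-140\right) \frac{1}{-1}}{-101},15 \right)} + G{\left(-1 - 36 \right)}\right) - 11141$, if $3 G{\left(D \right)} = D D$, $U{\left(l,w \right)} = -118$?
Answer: $- \frac{32408}{3} \approx -10803.0$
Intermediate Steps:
$G{\left(D \right)} = \frac{D^{2}}{3}$ ($G{\left(D \right)} = \frac{D D}{3} = \frac{D^{2}}{3}$)
$\left(U{\left(\frac{\left(-140\right) \frac{1}{-1}}{-101},15 \right)} + G{\left(-1 - 36 \right)}\right) - 11141 = \left(-118 + \frac{\left(-1 - 36\right)^{2}}{3}\right) - 11141 = \left(-118 + \frac{\left(-37\right)^{2}}{3}\right) - 11141 = \left(-118 + \frac{1}{3} \cdot 1369\right) - 11141 = \left(-118 + \frac{1369}{3}\right) - 11141 = \frac{1015}{3} - 11141 = - \frac{32408}{3}$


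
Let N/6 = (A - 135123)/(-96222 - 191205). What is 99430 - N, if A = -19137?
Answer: 9525980350/95809 ≈ 99427.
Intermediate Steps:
N = 308520/95809 (N = 6*((-19137 - 135123)/(-96222 - 191205)) = 6*(-154260/(-287427)) = 6*(-154260*(-1/287427)) = 6*(51420/95809) = 308520/95809 ≈ 3.2202)
99430 - N = 99430 - 1*308520/95809 = 99430 - 308520/95809 = 9525980350/95809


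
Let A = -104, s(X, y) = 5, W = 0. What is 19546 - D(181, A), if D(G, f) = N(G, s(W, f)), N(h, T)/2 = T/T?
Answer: 19544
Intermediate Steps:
N(h, T) = 2 (N(h, T) = 2*(T/T) = 2*1 = 2)
D(G, f) = 2
19546 - D(181, A) = 19546 - 1*2 = 19546 - 2 = 19544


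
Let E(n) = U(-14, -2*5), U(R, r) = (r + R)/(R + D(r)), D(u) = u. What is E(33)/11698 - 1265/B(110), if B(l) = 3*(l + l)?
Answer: -134521/70188 ≈ -1.9166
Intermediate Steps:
U(R, r) = 1 (U(R, r) = (r + R)/(R + r) = (R + r)/(R + r) = 1)
E(n) = 1
B(l) = 6*l (B(l) = 3*(2*l) = 6*l)
E(33)/11698 - 1265/B(110) = 1/11698 - 1265/(6*110) = 1*(1/11698) - 1265/660 = 1/11698 - 1265*1/660 = 1/11698 - 23/12 = -134521/70188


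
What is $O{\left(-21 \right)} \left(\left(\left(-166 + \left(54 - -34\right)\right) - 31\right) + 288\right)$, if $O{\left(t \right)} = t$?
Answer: $-3759$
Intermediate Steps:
$O{\left(-21 \right)} \left(\left(\left(-166 + \left(54 - -34\right)\right) - 31\right) + 288\right) = - 21 \left(\left(\left(-166 + \left(54 - -34\right)\right) - 31\right) + 288\right) = - 21 \left(\left(\left(-166 + \left(54 + 34\right)\right) - 31\right) + 288\right) = - 21 \left(\left(\left(-166 + 88\right) - 31\right) + 288\right) = - 21 \left(\left(-78 - 31\right) + 288\right) = - 21 \left(-109 + 288\right) = \left(-21\right) 179 = -3759$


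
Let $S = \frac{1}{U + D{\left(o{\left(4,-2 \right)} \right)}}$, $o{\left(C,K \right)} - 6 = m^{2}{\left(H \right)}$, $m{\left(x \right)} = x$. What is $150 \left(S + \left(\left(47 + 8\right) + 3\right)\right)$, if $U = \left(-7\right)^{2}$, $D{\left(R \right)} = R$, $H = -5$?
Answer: $\frac{69615}{8} \approx 8701.9$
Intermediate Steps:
$o{\left(C,K \right)} = 31$ ($o{\left(C,K \right)} = 6 + \left(-5\right)^{2} = 6 + 25 = 31$)
$U = 49$
$S = \frac{1}{80}$ ($S = \frac{1}{49 + 31} = \frac{1}{80} \approx 0.0125$)
$150 \left(S + \left(\left(47 + 8\right) + 3\right)\right) = 150 \left(\frac{1}{80} + \left(\left(47 + 8\right) + 3\right)\right) = 150 \left(\frac{1}{80} + \left(55 + 3\right)\right) = 150 \left(\frac{1}{80} + 58\right) = 150 \cdot \frac{4641}{80} = \frac{69615}{8}$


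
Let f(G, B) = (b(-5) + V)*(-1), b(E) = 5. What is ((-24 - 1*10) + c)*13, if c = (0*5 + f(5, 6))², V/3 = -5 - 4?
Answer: 5850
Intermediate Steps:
V = -27 (V = 3*(-5 - 4) = 3*(-9) = -27)
f(G, B) = 22 (f(G, B) = (5 - 27)*(-1) = -22*(-1) = 22)
c = 484 (c = (0*5 + 22)² = (0 + 22)² = 22² = 484)
((-24 - 1*10) + c)*13 = ((-24 - 1*10) + 484)*13 = ((-24 - 10) + 484)*13 = (-34 + 484)*13 = 450*13 = 5850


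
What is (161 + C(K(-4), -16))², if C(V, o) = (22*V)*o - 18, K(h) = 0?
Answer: 20449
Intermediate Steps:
C(V, o) = -18 + 22*V*o (C(V, o) = 22*V*o - 18 = -18 + 22*V*o)
(161 + C(K(-4), -16))² = (161 + (-18 + 22*0*(-16)))² = (161 + (-18 + 0))² = (161 - 18)² = 143² = 20449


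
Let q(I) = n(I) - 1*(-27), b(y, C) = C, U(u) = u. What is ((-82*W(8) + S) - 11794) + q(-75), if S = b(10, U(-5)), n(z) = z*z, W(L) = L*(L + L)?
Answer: -16643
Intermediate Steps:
W(L) = 2*L² (W(L) = L*(2*L) = 2*L²)
n(z) = z²
q(I) = 27 + I² (q(I) = I² - 1*(-27) = I² + 27 = 27 + I²)
S = -5
((-82*W(8) + S) - 11794) + q(-75) = ((-164*8² - 5) - 11794) + (27 + (-75)²) = ((-164*64 - 5) - 11794) + (27 + 5625) = ((-82*128 - 5) - 11794) + 5652 = ((-10496 - 5) - 11794) + 5652 = (-10501 - 11794) + 5652 = -22295 + 5652 = -16643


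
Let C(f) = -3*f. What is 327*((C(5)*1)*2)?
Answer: -9810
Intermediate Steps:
327*((C(5)*1)*2) = 327*((-3*5*1)*2) = 327*(-15*1*2) = 327*(-15*2) = 327*(-30) = -9810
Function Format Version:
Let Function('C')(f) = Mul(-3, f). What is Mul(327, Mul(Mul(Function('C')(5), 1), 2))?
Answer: -9810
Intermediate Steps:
Mul(327, Mul(Mul(Function('C')(5), 1), 2)) = Mul(327, Mul(Mul(Mul(-3, 5), 1), 2)) = Mul(327, Mul(Mul(-15, 1), 2)) = Mul(327, Mul(-15, 2)) = Mul(327, -30) = -9810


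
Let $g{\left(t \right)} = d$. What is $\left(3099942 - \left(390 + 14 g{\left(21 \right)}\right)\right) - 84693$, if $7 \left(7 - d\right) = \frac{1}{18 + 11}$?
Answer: $\frac{87428071}{29} \approx 3.0148 \cdot 10^{6}$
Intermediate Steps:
$d = \frac{1420}{203}$ ($d = 7 - \frac{1}{7 \left(18 + 11\right)} = 7 - \frac{1}{7 \cdot 29} = 7 - \frac{1}{203} = \frac{1420}{203} \approx 6.9951$)
$g{\left(t \right)} = \frac{1420}{203}$
$\left(3099942 - \left(390 + 14 g{\left(21 \right)}\right)\right) - 84693 = \left(3099942 - \frac{14150}{29}\right) - 84693 = \frac{89884168}{29} - 84693 = \frac{87428071}{29}$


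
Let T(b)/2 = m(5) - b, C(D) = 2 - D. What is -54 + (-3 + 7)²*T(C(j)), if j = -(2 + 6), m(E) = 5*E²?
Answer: 3626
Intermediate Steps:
j = -8 (j = -1*8 = -8)
T(b) = 250 - 2*b (T(b) = 2*(5*5² - b) = 2*(5*25 - b) = 2*(125 - b) = 250 - 2*b)
-54 + (-3 + 7)²*T(C(j)) = -54 + (-3 + 7)²*(250 - 2*(2 - 1*(-8))) = -54 + 4²*(250 - 2*(2 + 8)) = -54 + 16*(250 - 2*10) = -54 + 16*(250 - 20) = -54 + 16*230 = -54 + 3680 = 3626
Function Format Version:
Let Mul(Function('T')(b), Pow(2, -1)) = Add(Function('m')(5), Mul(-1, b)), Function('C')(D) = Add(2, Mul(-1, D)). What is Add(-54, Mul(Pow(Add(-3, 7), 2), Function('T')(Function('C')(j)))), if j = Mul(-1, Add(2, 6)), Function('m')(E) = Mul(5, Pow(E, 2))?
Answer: 3626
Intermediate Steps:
j = -8 (j = Mul(-1, 8) = -8)
Function('T')(b) = Add(250, Mul(-2, b)) (Function('T')(b) = Mul(2, Add(Mul(5, Pow(5, 2)), Mul(-1, b))) = Mul(2, Add(Mul(5, 25), Mul(-1, b))) = Mul(2, Add(125, Mul(-1, b))) = Add(250, Mul(-2, b)))
Add(-54, Mul(Pow(Add(-3, 7), 2), Function('T')(Function('C')(j)))) = Add(-54, Mul(Pow(Add(-3, 7), 2), Add(250, Mul(-2, Add(2, Mul(-1, -8)))))) = Add(-54, Mul(Pow(4, 2), Add(250, Mul(-2, Add(2, 8))))) = Add(-54, Mul(16, Add(250, Mul(-2, 10)))) = Add(-54, Mul(16, Add(250, -20))) = Add(-54, Mul(16, 230)) = Add(-54, 3680) = 3626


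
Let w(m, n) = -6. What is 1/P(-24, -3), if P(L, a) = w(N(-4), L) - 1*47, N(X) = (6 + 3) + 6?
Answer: -1/53 ≈ -0.018868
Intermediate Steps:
N(X) = 15 (N(X) = 9 + 6 = 15)
P(L, a) = -53 (P(L, a) = -6 - 1*47 = -6 - 47 = -53)
1/P(-24, -3) = 1/(-53) = -1/53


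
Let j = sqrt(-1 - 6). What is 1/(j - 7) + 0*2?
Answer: -1/8 - I*sqrt(7)/56 ≈ -0.125 - 0.047246*I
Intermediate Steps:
j = I*sqrt(7) (j = sqrt(-7) = I*sqrt(7) ≈ 2.6458*I)
1/(j - 7) + 0*2 = 1/(I*sqrt(7) - 7) + 0*2 = 1/(-7 + I*sqrt(7)) + 0 = 1/(-7 + I*sqrt(7))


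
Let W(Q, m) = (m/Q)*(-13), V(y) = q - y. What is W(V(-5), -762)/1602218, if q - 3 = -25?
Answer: -4953/13618853 ≈ -0.00036369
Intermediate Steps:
q = -22 (q = 3 - 25 = -22)
V(y) = -22 - y
W(Q, m) = -13*m/Q
W(V(-5), -762)/1602218 = -13*(-762)/(-22 - 1*(-5))/1602218 = -13*(-762)/(-22 + 5)*(1/1602218) = -13*(-762)/(-17)*(1/1602218) = -13*(-762)*(-1/17)*(1/1602218) = -9906/17*1/1602218 = -4953/13618853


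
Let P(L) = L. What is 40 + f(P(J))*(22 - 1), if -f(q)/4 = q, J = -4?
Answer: 376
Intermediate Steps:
f(q) = -4*q
40 + f(P(J))*(22 - 1) = 40 + (-4*(-4))*(22 - 1) = 40 + 16*21 = 40 + 336 = 376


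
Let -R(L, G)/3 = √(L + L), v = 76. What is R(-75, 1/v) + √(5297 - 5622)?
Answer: 5*I*(√13 - 3*√6) ≈ -18.715*I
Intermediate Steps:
R(L, G) = -3*√2*√L (R(L, G) = -3*√(L + L) = -3*√2*√L)
R(-75, 1/v) + √(5297 - 5622) = -3*√2*√(-75) + √(5297 - 5622) = -3*√2*5*I*√3 + √(-325) = -15*I*√6 + 5*I*√13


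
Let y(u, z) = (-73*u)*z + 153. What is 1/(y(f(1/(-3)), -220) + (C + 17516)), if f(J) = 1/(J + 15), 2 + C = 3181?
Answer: 1/21943 ≈ 4.5573e-5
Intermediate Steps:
C = 3179 (C = -2 + 3181 = 3179)
f(J) = 1/(15 + J)
y(u, z) = 153 - 73*u*z (y(u, z) = -73*u*z + 153 = 153 - 73*u*z)
1/(y(f(1/(-3)), -220) + (C + 17516)) = 1/((153 - 73*(-220)/(15 + 1/(-3))) + (3179 + 17516)) = 1/((153 - 73*(-220)/(15 - 1/3)) + 20695) = 1/((153 - 73*(-220)/44/3) + 20695) = 1/((153 - 73*3/44*(-220)) + 20695) = 1/((153 + 1095) + 20695) = 1/(1248 + 20695) = 1/21943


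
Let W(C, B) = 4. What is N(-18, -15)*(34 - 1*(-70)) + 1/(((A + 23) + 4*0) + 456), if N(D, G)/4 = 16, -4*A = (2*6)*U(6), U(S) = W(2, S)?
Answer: 3108353/467 ≈ 6656.0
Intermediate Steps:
U(S) = 4
A = -12 (A = -2*6*4/4 = -3*4 = -1/4*48 = -12)
N(D, G) = 64 (N(D, G) = 4*16 = 64)
N(-18, -15)*(34 - 1*(-70)) + 1/(((A + 23) + 4*0) + 456) = 64*(34 - 1*(-70)) + 1/(((-12 + 23) + 4*0) + 456) = 64*(34 + 70) + 1/((11 + 0) + 456) = 64*104 + 1/(11 + 456) = 6656 + 1/467 = 3108353/467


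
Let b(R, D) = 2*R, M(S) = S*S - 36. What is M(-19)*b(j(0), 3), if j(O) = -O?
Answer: 0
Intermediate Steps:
M(S) = -36 + S**2 (M(S) = S**2 - 36 = -36 + S**2)
M(-19)*b(j(0), 3) = (-36 + (-19)**2)*(2*(-1*0)) = (-36 + 361)*(2*0) = 325*0 = 0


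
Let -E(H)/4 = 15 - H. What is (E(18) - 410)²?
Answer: 158404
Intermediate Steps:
E(H) = -60 + 4*H (E(H) = -4*(15 - H) = -60 + 4*H)
(E(18) - 410)² = ((-60 + 4*18) - 410)² = ((-60 + 72) - 410)² = (12 - 410)² = (-398)² = 158404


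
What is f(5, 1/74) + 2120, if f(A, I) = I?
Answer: 156881/74 ≈ 2120.0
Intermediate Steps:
f(5, 1/74) + 2120 = 1/74 + 2120 = 156881/74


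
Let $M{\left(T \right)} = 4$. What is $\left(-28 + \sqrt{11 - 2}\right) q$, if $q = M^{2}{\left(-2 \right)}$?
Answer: $-400$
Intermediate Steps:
$q = 16$ ($q = 4^{2} = 16$)
$\left(-28 + \sqrt{11 - 2}\right) q = \left(-28 + \sqrt{11 - 2}\right) 16 = \left(-28 + \sqrt{9}\right) 16 = \left(-28 + 3\right) 16 = \left(-25\right) 16 = -400$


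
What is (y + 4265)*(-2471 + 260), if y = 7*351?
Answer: -14862342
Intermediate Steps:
y = 2457
(y + 4265)*(-2471 + 260) = (2457 + 4265)*(-2471 + 260) = 6722*(-2211) = -14862342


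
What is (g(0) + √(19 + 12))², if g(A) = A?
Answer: 31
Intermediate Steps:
(g(0) + √(19 + 12))² = (0 + √(19 + 12))² = (0 + √31)² = (√31)² = 31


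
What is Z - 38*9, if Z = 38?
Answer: -304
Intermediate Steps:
Z - 38*9 = 38 - 38*9 = 38 - 342 = -304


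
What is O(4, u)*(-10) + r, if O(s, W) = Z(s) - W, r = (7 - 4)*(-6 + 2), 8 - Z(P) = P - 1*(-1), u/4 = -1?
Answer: -82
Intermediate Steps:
u = -4 (u = 4*(-1) = -4)
Z(P) = 7 - P (Z(P) = 8 - (P - 1*(-1)) = 8 - (P + 1) = 8 - (1 + P) = 8 + (-1 - P) = 7 - P)
r = -12 (r = 3*(-4) = -12)
O(s, W) = 7 - W - s (O(s, W) = (7 - s) - W = 7 - W - s)
O(4, u)*(-10) + r = (7 - 1*(-4) - 1*4)*(-10) - 12 = (7 + 4 - 4)*(-10) - 12 = 7*(-10) - 12 = -70 - 12 = -82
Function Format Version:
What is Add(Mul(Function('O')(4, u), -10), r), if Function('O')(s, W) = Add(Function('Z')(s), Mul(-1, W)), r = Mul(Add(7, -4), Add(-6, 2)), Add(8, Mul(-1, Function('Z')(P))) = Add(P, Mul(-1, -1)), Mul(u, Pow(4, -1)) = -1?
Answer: -82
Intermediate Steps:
u = -4 (u = Mul(4, -1) = -4)
Function('Z')(P) = Add(7, Mul(-1, P)) (Function('Z')(P) = Add(8, Mul(-1, Add(P, Mul(-1, -1)))) = Add(8, Mul(-1, Add(P, 1))) = Add(8, Mul(-1, Add(1, P))) = Add(8, Add(-1, Mul(-1, P))) = Add(7, Mul(-1, P)))
r = -12 (r = Mul(3, -4) = -12)
Function('O')(s, W) = Add(7, Mul(-1, W), Mul(-1, s)) (Function('O')(s, W) = Add(Add(7, Mul(-1, s)), Mul(-1, W)) = Add(7, Mul(-1, W), Mul(-1, s)))
Add(Mul(Function('O')(4, u), -10), r) = Add(Mul(Add(7, Mul(-1, -4), Mul(-1, 4)), -10), -12) = Add(Mul(Add(7, 4, -4), -10), -12) = Add(Mul(7, -10), -12) = Add(-70, -12) = -82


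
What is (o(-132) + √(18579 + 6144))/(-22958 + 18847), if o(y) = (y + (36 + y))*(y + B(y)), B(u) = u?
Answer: -60192/4111 - 3*√2747/4111 ≈ -14.680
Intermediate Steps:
o(y) = 2*y*(36 + 2*y) (o(y) = (y + (36 + y))*(y + y) = (36 + 2*y)*(2*y) = 2*y*(36 + 2*y))
(o(-132) + √(18579 + 6144))/(-22958 + 18847) = (4*(-132)*(18 - 132) + √(18579 + 6144))/(-22958 + 18847) = (4*(-132)*(-114) + √24723)/(-4111) = (60192 + 3*√2747)*(-1/4111) = -60192/4111 - 3*√2747/4111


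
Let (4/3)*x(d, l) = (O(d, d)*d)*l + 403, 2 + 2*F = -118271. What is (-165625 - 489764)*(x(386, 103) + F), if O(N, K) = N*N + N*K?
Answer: -23294138936406219/4 ≈ -5.8235e+15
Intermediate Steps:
F = -118273/2 (F = -1 + (1/2)*(-118271) = -1 - 118271/2 = -118273/2 ≈ -59137.)
O(N, K) = N**2 + K*N
x(d, l) = 1209/4 + 3*l*d**3/2 (x(d, l) = 3*(((d*(d + d))*d)*l + 403)/4 = 3*(((d*(2*d))*d)*l + 403)/4 = 3*(((2*d**2)*d)*l + 403)/4 = 3*((2*d**3)*l + 403)/4 = 3*(2*l*d**3 + 403)/4 = 3*(403 + 2*l*d**3)/4 = 1209/4 + 3*l*d**3/2)
(-165625 - 489764)*(x(386, 103) + F) = (-165625 - 489764)*((1209/4 + (3/2)*103*386**3) - 118273/2) = -655389*((1209/4 + (3/2)*103*57512456) - 118273/2) = -655389*((1209/4 + 8885674452) - 118273/2) = -655389*(35542699017/4 - 118273/2) = -655389*35542462471/4 = -23294138936406219/4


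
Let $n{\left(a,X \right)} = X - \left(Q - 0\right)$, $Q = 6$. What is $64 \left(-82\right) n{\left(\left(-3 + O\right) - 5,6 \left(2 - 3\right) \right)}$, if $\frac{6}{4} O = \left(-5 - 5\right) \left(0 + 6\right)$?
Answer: $62976$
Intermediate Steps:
$O = -40$ ($O = \frac{2 \left(-5 - 5\right) \left(0 + 6\right)}{3} = \frac{2 \left(\left(-10\right) 6\right)}{3} = \frac{2}{3} \left(-60\right) = -40$)
$n{\left(a,X \right)} = -6 + X$ ($n{\left(a,X \right)} = X - \left(6 - 0\right) = X - \left(6 + 0\right) = X - 6 = -6 + X$)
$64 \left(-82\right) n{\left(\left(-3 + O\right) - 5,6 \left(2 - 3\right) \right)} = 64 \left(-82\right) \left(-6 + 6 \left(2 - 3\right)\right) = - 5248 \left(-6 + 6 \left(-1\right)\right) = - 5248 \left(-6 - 6\right) = \left(-5248\right) \left(-12\right) = 62976$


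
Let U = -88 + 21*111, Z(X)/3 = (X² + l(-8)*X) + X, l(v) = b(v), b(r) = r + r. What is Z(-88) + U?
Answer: 29435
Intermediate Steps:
b(r) = 2*r
l(v) = 2*v
Z(X) = -45*X + 3*X² (Z(X) = 3*((X² + (2*(-8))*X) + X) = 3*((X² - 16*X) + X) = 3*(X² - 15*X) = -45*X + 3*X²)
U = 2243 (U = -88 + 2331 = 2243)
Z(-88) + U = 3*(-88)*(-15 - 88) + 2243 = 3*(-88)*(-103) + 2243 = 27192 + 2243 = 29435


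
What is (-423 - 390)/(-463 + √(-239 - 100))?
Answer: 376419/214708 + 813*I*√339/214708 ≈ 1.7532 + 0.069718*I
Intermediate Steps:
(-423 - 390)/(-463 + √(-239 - 100)) = -813/(-463 + √(-339)) = -813/(-463 + I*√339)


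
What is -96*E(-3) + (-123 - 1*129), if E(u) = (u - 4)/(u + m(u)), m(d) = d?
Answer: -364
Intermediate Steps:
E(u) = (-4 + u)/(2*u) (E(u) = (u - 4)/(u + u) = (-4 + u)/((2*u)) = (-4 + u)*(1/(2*u)) = (-4 + u)/(2*u))
-96*E(-3) + (-123 - 1*129) = -48*(-4 - 3)/(-3) + (-123 - 1*129) = -48*(-1)*(-7)/3 + (-123 - 129) = -96*7/6 - 252 = -112 - 252 = -364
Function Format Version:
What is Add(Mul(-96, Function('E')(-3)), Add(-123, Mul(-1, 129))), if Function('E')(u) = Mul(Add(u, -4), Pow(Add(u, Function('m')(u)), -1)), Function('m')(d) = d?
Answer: -364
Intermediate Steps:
Function('E')(u) = Mul(Rational(1, 2), Pow(u, -1), Add(-4, u)) (Function('E')(u) = Mul(Add(u, -4), Pow(Add(u, u), -1)) = Mul(Add(-4, u), Pow(Mul(2, u), -1)) = Mul(Add(-4, u), Mul(Rational(1, 2), Pow(u, -1))) = Mul(Rational(1, 2), Pow(u, -1), Add(-4, u)))
Add(Mul(-96, Function('E')(-3)), Add(-123, Mul(-1, 129))) = Add(Mul(-96, Mul(Rational(1, 2), Pow(-3, -1), Add(-4, -3))), Add(-123, Mul(-1, 129))) = Add(Mul(-96, Mul(Rational(1, 2), Rational(-1, 3), -7)), Add(-123, -129)) = Add(Mul(-96, Rational(7, 6)), -252) = Add(-112, -252) = -364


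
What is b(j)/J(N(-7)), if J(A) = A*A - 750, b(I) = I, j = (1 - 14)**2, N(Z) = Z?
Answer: -169/701 ≈ -0.24108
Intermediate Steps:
j = 169 (j = (-13)**2 = 169)
J(A) = -750 + A**2 (J(A) = A**2 - 750 = -750 + A**2)
b(j)/J(N(-7)) = 169/(-750 + (-7)**2) = 169/(-750 + 49) = 169/(-701) = 169*(-1/701) = -169/701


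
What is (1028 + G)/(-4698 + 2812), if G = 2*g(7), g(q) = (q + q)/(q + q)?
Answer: -515/943 ≈ -0.54613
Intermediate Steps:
g(q) = 1 (g(q) = (2*q)/((2*q)) = (2*q)*(1/(2*q)) = 1)
G = 2 (G = 2*1 = 2)
(1028 + G)/(-4698 + 2812) = (1028 + 2)/(-4698 + 2812) = 1030/(-1886) = 1030*(-1/1886) = -515/943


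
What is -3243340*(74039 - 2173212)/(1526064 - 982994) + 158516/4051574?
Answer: 1379223000972154640/110014414609 ≈ 1.2537e+7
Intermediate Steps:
-3243340*(74039 - 2173212)/(1526064 - 982994) + 158516/4051574 = -3243340/(543070/(-2099173)) + 158516*(1/4051574) = -3243340/(543070*(-1/2099173)) + 79258/2025787 = -3243340/(-543070/2099173) + 79258/2025787 = -3243340*(-2099173/543070) + 79258/2025787 = 680833175782/54307 + 79258/2025787 = 1379223000972154640/110014414609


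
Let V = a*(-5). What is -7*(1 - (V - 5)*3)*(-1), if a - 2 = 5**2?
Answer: 2947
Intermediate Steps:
a = 27 (a = 2 + 5**2 = 2 + 25 = 27)
V = -135 (V = 27*(-5) = -135)
-7*(1 - (V - 5)*3)*(-1) = -7*(1 - (-135 - 5)*3)*(-1) = -7*(1 - (-140)*3)*(-1) = -7*(1 - 1*(-420))*(-1) = -7*(1 + 420)*(-1) = -7*421*(-1) = -2947*(-1) = 2947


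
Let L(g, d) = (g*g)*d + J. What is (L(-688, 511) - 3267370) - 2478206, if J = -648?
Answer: 236132560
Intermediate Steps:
L(g, d) = -648 + d*g² (L(g, d) = (g*g)*d - 648 = g²*d - 648 = d*g² - 648 = -648 + d*g²)
(L(-688, 511) - 3267370) - 2478206 = ((-648 + 511*(-688)²) - 3267370) - 2478206 = ((-648 + 511*473344) - 3267370) - 2478206 = ((-648 + 241878784) - 3267370) - 2478206 = (241878136 - 3267370) - 2478206 = 238610766 - 2478206 = 236132560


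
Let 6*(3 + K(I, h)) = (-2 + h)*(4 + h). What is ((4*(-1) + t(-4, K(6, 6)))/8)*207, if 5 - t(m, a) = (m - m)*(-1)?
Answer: 207/8 ≈ 25.875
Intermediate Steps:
K(I, h) = -3 + (-2 + h)*(4 + h)/6 (K(I, h) = -3 + ((-2 + h)*(4 + h))/6 = -3 + (-2 + h)*(4 + h)/6)
t(m, a) = 5 (t(m, a) = 5 - (m - m)*(-1) = 5 - 0*(-1) = 5 - 1*0 = 5 + 0 = 5)
((4*(-1) + t(-4, K(6, 6)))/8)*207 = ((4*(-1) + 5)/8)*207 = ((-4 + 5)*(⅛))*207 = (1*(⅛))*207 = (⅛)*207 = 207/8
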